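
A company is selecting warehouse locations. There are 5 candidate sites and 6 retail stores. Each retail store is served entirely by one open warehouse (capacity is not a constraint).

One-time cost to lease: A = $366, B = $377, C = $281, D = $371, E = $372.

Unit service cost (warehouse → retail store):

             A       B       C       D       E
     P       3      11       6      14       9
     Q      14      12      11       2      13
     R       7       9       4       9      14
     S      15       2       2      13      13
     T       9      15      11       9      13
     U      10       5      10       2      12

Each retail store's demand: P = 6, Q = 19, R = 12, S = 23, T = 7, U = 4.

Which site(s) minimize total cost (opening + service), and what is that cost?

Open C only; minimum total cost 737.

For any fixed open set, each retail store goes to its cheapest open site; total = fixed + service.
{C}: P→C 6·6=36, Q→C 11·19=209, R→C 4·12=48, S→C 2·23=46, T→C 11·7=77, U→C 10·4=40. Service 456; fixed 281; total 737.
{C, D}: P→C 6·6=36, Q→D 2·19=38, R→C 4·12=48, S→C 2·23=46, T→D 9·7=63, U→D 2·4=8. Service 239; fixed 652; total 891.
{B}: P→B 11·6=66, Q→B 12·19=228, R→B 9·12=108, S→B 2·23=46, T→B 15·7=105, U→B 5·4=20. Service 573; fixed 377; total 950.
{A, B, C, D, E}: service 221 + fixed 1767 = 1988
No other subset beats 737.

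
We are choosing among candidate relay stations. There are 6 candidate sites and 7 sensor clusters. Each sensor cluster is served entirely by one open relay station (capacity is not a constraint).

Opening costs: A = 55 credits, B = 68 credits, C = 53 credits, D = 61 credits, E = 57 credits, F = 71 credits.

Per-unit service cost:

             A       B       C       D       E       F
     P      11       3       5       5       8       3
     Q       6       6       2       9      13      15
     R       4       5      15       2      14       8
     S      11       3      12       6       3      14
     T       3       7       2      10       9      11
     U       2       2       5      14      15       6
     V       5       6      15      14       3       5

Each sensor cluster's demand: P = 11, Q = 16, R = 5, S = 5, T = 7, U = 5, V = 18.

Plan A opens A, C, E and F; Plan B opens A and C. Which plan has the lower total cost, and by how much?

Plan B is cheaper by 30.

Plan A: {A, C, E, F}: P→F 3·11=33, Q→C 2·16=32, R→A 4·5=20, S→E 3·5=15, T→C 2·7=14, U→A 2·5=10, V→E 3·18=54. Service 178; fixed 236; total 414.
Plan B: {A, C}: P→C 5·11=55, Q→C 2·16=32, R→A 4·5=20, S→A 11·5=55, T→C 2·7=14, U→A 2·5=10, V→A 5·18=90. Service 276; fixed 108; total 384.
Difference: |414 − 384| = 30.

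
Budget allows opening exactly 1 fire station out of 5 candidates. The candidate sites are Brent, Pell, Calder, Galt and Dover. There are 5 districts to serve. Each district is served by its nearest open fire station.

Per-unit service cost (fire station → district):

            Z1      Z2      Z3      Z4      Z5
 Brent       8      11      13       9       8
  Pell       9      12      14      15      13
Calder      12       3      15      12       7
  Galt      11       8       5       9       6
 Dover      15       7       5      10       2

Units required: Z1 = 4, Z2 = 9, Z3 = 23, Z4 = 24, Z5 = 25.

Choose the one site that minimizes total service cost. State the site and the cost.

Choose Dover only; total service cost 528.

With exactly 1 open, each district uses its cheapest among the chosen.
{Dover}: Z1→Dover 15·4=60, Z2→Dover 7·9=63, Z3→Dover 5·23=115, Z4→Dover 10·24=240, Z5→Dover 2·25=50. Service cost 528.
{Galt}: service cost 597
{Brent}: service cost 846
Among all 5 size-1 choices, {Dover} is lowest.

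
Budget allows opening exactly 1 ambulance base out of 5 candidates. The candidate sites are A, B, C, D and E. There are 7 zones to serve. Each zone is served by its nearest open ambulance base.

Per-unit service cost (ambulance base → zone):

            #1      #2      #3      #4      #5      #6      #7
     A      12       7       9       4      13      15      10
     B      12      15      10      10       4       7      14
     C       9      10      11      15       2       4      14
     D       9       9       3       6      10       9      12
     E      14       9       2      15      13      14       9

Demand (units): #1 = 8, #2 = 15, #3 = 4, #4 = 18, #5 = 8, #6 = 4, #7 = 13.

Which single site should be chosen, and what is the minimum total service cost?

Choose D only; total service cost 599.

With exactly 1 open, each zone uses its cheapest among the chosen.
{D}: #1→D 9·8=72, #2→D 9·15=135, #3→D 3·4=12, #4→D 6·18=108, #5→D 10·8=80, #6→D 9·4=36, #7→D 12·13=156. Service cost 599.
{A}: service cost 603
{C}: service cost 750
Among all 5 size-1 choices, {D} is lowest.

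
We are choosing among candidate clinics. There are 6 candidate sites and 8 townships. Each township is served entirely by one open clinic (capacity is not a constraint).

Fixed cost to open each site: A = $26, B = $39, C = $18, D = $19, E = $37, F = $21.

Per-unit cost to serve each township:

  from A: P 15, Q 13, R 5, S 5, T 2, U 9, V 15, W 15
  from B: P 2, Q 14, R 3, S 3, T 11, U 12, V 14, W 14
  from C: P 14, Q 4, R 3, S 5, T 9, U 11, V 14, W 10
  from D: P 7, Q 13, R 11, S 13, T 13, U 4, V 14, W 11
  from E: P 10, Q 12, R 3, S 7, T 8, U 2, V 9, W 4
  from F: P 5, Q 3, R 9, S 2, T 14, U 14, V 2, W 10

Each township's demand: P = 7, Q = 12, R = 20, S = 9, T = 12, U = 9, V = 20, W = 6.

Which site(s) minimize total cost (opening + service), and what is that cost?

For any fixed open set, each township goes to its cheapest open site; total = fixed + service.
{A, E, F}: P→F 5·7=35, Q→F 3·12=36, R→E 3·20=60, S→F 2·9=18, T→A 2·12=24, U→E 2·9=18, V→F 2·20=40, W→E 4·6=24. Service 255; fixed 84; total 339.
{A, B, E, F}: P→B 2·7=14, Q→F 3·12=36, R→B 3·20=60, S→F 2·9=18, T→A 2·12=24, U→E 2·9=18, V→F 2·20=40, W→E 4·6=24. Service 234; fixed 123; total 357.
{A, C, E, F}: P→F 5·7=35, Q→F 3·12=36, R→C 3·20=60, S→F 2·9=18, T→A 2·12=24, U→E 2·9=18, V→F 2·20=40, W→E 4·6=24. Service 255; fixed 102; total 357.
{A, B, C, D, E, F}: P→B 2·7=14, Q→F 3·12=36, R→B 3·20=60, S→F 2·9=18, T→A 2·12=24, U→E 2·9=18, V→F 2·20=40, W→E 4·6=24. Service 234; fixed 160; total 394.
No other subset beats 339.

Open A, E and F; minimum total cost 339.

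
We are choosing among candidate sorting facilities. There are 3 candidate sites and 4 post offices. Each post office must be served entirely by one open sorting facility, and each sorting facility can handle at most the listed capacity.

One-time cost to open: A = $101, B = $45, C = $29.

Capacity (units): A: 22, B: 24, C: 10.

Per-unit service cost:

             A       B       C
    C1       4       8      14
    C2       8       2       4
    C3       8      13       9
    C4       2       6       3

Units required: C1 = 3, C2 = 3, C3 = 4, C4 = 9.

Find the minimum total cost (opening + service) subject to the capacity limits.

Open {B}: C1→B 8·3=24, C2→B 2·3=6, C3→B 13·4=52, C4→B 6·9=54.
Loads: B carries 19/24. Service 136; fixed 45; total 181.
Next best feasible plan costs 183.

Minimum total cost: 181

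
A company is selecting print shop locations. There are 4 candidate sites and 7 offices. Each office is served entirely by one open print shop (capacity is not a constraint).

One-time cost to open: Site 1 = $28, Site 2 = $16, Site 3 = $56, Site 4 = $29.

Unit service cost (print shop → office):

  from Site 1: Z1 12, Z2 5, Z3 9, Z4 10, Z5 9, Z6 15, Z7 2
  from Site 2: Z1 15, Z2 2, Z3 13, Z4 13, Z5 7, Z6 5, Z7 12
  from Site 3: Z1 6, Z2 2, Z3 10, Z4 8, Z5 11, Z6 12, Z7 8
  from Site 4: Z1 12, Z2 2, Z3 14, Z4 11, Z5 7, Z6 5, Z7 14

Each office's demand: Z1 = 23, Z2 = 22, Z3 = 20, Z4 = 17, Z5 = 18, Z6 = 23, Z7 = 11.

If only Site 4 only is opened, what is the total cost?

Each office is assigned to its cheapest site among the open ones.
{Site 4}: Z1→Site 4 12·23=276, Z2→Site 4 2·22=44, Z3→Site 4 14·20=280, Z4→Site 4 11·17=187, Z5→Site 4 7·18=126, Z6→Site 4 5·23=115, Z7→Site 4 14·11=154. Service 1182; fixed 29; total 1211.

Total cost: 1211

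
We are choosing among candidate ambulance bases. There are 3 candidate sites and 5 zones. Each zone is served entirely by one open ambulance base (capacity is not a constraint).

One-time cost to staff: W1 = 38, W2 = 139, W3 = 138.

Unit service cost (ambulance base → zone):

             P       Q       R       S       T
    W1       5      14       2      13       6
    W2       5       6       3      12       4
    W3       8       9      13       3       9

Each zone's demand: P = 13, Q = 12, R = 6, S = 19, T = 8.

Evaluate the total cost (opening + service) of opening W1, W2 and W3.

Total cost: 553

Each zone is assigned to its cheapest site among the open ones.
{W1, W2, W3}: P→W1 5·13=65, Q→W2 6·12=72, R→W1 2·6=12, S→W3 3·19=57, T→W2 4·8=32. Service 238; fixed 315; total 553.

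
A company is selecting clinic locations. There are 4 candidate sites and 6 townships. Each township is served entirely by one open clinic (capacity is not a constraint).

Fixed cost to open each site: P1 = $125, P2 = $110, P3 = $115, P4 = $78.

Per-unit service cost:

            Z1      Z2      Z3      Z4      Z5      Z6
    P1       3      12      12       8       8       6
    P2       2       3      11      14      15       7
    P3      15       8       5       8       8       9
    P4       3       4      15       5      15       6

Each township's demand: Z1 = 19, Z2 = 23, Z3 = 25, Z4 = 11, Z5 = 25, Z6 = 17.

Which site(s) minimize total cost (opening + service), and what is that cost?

Open P3 and P4; minimum total cost 824.

For any fixed open set, each township goes to its cheapest open site; total = fixed + service.
{P3, P4}: Z1→P4 3·19=57, Z2→P4 4·23=92, Z3→P3 5·25=125, Z4→P4 5·11=55, Z5→P3 8·25=200, Z6→P4 6·17=102. Service 631; fixed 193; total 824.
{P2, P3}: Z1→P2 2·19=38, Z2→P2 3·23=69, Z3→P3 5·25=125, Z4→P3 8·11=88, Z5→P3 8·25=200, Z6→P2 7·17=119. Service 639; fixed 225; total 864.
{P2, P3, P4}: service 589 + fixed 303 = 892
{P1, P2, P3, P4}: service 589 + fixed 428 = 1017
(All 15 nonempty subsets were checked; P3 and P4 is lowest.)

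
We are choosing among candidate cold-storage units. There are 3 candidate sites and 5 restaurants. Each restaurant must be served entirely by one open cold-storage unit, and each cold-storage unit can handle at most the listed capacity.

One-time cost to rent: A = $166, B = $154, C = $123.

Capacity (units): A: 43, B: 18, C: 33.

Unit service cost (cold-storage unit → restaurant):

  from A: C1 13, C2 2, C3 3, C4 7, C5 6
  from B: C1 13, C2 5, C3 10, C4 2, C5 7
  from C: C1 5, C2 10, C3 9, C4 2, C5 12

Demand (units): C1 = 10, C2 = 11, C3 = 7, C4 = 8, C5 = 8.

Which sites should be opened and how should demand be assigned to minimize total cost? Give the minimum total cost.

Open {A, C}: C1→C 5·10=50, C2→A 2·11=22, C3→A 3·7=21, C4→C 2·8=16, C5→A 6·8=48.
Loads: A carries 26/43, C carries 18/33. Service 157; fixed 289; total 446.
Next best feasible plan costs 486.

Minimum total cost: 446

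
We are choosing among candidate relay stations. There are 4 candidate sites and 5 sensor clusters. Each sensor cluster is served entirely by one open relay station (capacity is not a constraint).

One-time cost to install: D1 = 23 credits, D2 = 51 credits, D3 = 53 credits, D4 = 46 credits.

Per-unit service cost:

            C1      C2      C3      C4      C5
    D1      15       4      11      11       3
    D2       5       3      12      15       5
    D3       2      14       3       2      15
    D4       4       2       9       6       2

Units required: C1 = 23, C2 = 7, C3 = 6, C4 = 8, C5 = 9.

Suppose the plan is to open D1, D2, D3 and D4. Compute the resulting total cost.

Total cost: 285

Each sensor cluster is assigned to its cheapest site among the open ones.
{D1, D2, D3, D4}: C1→D3 2·23=46, C2→D4 2·7=14, C3→D3 3·6=18, C4→D3 2·8=16, C5→D4 2·9=18. Service 112; fixed 173; total 285.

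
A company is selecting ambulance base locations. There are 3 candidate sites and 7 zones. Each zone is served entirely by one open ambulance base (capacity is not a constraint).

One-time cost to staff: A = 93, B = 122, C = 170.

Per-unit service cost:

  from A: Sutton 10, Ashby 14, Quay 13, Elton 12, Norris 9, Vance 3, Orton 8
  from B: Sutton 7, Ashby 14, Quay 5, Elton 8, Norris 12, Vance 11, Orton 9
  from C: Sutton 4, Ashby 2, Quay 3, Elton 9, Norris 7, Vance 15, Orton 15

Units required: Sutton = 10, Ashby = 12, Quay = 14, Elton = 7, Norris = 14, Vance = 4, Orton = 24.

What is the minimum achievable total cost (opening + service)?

Minimum total cost: 734

For any fixed open set, each zone goes to its cheapest open site; total = fixed + service.
{A, C}: Sutton→C 4·10=40, Ashby→C 2·12=24, Quay→C 3·14=42, Elton→C 9·7=63, Norris→C 7·14=98, Vance→A 3·4=12, Orton→A 8·24=192. Service 471; fixed 263; total 734.
{B, C}: service 520 + fixed 292 = 812
{A, B, C}: service 464 + fixed 385 = 849
{A}: service 864 + fixed 93 = 957
(All 7 nonempty subsets were checked; A and C is lowest.)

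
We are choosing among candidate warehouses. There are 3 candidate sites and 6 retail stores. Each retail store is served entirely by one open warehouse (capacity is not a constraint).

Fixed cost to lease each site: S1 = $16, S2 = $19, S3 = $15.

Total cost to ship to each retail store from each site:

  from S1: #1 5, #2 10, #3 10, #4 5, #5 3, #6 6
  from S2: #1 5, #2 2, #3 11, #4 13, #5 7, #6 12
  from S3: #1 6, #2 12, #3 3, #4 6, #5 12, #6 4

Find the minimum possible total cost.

For any fixed open set, each retail store goes to its cheapest open site; total = fixed + service.
{S1}: #1→S1 5, #2→S1 10, #3→S1 10, #4→S1 5, #5→S1 3, #6→S1 6. Service 39; fixed 16; total 55.
{S3}: service 43 + fixed 15 = 58
{S1, S3}: #1→S1 5, #2→S1 10, #3→S3 3, #4→S1 5, #5→S1 3, #6→S3 4. Service 30; fixed 31; total 61.
{S1, S2, S3}: service 22 + fixed 50 = 72
(All 7 nonempty subsets were checked; S1 only is lowest.)

Minimum total cost: 55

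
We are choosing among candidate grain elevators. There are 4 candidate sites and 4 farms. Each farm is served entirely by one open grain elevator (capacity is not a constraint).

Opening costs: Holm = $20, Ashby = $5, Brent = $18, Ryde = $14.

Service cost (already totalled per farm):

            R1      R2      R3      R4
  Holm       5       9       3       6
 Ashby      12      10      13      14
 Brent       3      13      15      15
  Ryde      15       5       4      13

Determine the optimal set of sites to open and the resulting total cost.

For any fixed open set, each farm goes to its cheapest open site; total = fixed + service.
{Holm}: R1→Holm 5, R2→Holm 9, R3→Holm 3, R4→Holm 6. Service 23; fixed 20; total 43.
{Holm, Ashby}: service 23 + fixed 25 = 48
{Ryde}: R1→Ryde 15, R2→Ryde 5, R3→Ryde 4, R4→Ryde 13. Service 37; fixed 14; total 51.
{Holm, Ashby, Brent, Ryde}: R1→Brent 3, R2→Ryde 5, R3→Holm 3, R4→Holm 6. Service 17; fixed 57; total 74.
No other subset beats 43.

Open Holm only; minimum total cost 43.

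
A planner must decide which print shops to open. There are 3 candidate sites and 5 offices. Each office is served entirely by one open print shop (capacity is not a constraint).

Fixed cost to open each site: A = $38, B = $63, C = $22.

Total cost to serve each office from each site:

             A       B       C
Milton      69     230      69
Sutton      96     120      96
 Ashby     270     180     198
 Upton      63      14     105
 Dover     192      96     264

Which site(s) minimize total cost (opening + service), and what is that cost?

For any fixed open set, each office goes to its cheapest open site; total = fixed + service.
{B, C}: Milton→C 69, Sutton→C 96, Ashby→B 180, Upton→B 14, Dover→B 96. Service 455; fixed 85; total 540.
{A, B}: Milton→A 69, Sutton→A 96, Ashby→B 180, Upton→B 14, Dover→B 96. Service 455; fixed 101; total 556.
{A, B, C}: service 455 + fixed 123 = 578
{C}: Milton→C 69, Sutton→C 96, Ashby→C 198, Upton→C 105, Dover→C 264. Service 732; fixed 22; total 754.
(All 7 nonempty subsets were checked; B and C is lowest.)

Open B and C; minimum total cost 540.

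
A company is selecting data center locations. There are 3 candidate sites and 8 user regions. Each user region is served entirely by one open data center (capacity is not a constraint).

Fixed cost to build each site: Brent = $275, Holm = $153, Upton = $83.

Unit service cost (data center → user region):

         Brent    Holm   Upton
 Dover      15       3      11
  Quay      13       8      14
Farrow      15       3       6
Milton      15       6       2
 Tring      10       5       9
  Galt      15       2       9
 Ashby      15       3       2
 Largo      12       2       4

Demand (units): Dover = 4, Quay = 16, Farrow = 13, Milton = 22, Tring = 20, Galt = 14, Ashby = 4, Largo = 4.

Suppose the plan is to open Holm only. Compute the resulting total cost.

Each user region is assigned to its cheapest site among the open ones.
{Holm}: Dover→Holm 3·4=12, Quay→Holm 8·16=128, Farrow→Holm 3·13=39, Milton→Holm 6·22=132, Tring→Holm 5·20=100, Galt→Holm 2·14=28, Ashby→Holm 3·4=12, Largo→Holm 2·4=8. Service 459; fixed 153; total 612.

Total cost: 612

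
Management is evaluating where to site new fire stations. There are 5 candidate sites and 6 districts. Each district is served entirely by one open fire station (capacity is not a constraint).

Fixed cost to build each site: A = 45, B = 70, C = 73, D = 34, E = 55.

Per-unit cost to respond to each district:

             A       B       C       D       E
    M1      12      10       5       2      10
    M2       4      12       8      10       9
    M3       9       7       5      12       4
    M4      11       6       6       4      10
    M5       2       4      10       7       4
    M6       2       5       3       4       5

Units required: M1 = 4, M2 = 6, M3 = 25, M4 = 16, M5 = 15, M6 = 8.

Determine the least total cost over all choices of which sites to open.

For any fixed open set, each district goes to its cheapest open site; total = fixed + service.
{A, D, E}: M1→D 2·4=8, M2→A 4·6=24, M3→E 4·25=100, M4→D 4·16=64, M5→A 2·15=30, M6→A 2·8=16. Service 242; fixed 134; total 376.
{D, E}: M1→D 2·4=8, M2→E 9·6=54, M3→E 4·25=100, M4→D 4·16=64, M5→E 4·15=60, M6→D 4·8=32. Service 318; fixed 89; total 407.
{A, C, D}: M1→D 2·4=8, M2→A 4·6=24, M3→C 5·25=125, M4→D 4·16=64, M5→A 2·15=30, M6→A 2·8=16. Service 267; fixed 152; total 419.
{A, B, C, D, E}: M1→D 2·4=8, M2→A 4·6=24, M3→E 4·25=100, M4→D 4·16=64, M5→A 2·15=30, M6→A 2·8=16. Service 242; fixed 277; total 519.
No other subset beats 376.

Minimum total cost: 376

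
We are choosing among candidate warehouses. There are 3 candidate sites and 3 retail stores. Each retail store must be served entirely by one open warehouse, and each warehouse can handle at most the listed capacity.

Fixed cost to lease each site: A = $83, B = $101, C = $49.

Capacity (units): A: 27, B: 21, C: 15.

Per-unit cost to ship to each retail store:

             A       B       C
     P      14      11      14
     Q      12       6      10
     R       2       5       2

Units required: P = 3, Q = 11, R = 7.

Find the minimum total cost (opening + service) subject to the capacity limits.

Open {B}: P→B 11·3=33, Q→B 6·11=66, R→B 5·7=35.
Loads: B carries 21/21. Service 134; fixed 101; total 235.
Next best feasible plan costs 263.

Minimum total cost: 235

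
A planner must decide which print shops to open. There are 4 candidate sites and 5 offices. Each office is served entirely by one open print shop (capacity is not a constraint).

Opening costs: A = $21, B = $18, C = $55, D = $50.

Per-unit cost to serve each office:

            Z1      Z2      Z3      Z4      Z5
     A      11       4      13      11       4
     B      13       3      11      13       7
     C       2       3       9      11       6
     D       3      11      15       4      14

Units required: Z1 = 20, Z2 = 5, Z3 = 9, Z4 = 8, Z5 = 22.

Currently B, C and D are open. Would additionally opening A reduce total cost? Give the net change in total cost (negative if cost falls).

Yes — net change −23 (cost falls by 23).

Current service cost with {B, C, D}: 300.
Adding A: each office re-picks its cheapest; new service cost 256, saving 44.
Extra fixed cost: 21. Net change = 21 − 44 = -23.
(Totals: 423 → 400.)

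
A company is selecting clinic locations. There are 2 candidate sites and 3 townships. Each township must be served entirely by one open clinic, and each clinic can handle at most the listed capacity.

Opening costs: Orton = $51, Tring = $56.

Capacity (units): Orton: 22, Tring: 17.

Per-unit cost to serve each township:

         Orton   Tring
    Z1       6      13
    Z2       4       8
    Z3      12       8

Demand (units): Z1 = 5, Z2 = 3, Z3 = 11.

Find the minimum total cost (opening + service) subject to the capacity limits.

Open {Orton}: Z1→Orton 6·5=30, Z2→Orton 4·3=12, Z3→Orton 12·11=132.
Loads: Orton carries 19/22. Service 174; fixed 51; total 225.
Next best feasible plan costs 237.

Minimum total cost: 225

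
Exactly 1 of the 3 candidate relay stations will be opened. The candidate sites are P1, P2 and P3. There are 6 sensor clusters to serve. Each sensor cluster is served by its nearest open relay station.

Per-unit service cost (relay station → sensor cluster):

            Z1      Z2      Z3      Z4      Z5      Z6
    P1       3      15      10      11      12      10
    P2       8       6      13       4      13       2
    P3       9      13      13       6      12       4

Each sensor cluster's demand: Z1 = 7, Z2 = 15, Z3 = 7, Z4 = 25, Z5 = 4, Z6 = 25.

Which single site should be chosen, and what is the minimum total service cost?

Choose P2 only; total service cost 439.

With exactly 1 open, each sensor cluster uses its cheapest among the chosen.
{P2}: Z1→P2 8·7=56, Z2→P2 6·15=90, Z3→P2 13·7=91, Z4→P2 4·25=100, Z5→P2 13·4=52, Z6→P2 2·25=50. Service cost 439.
{P3}: service cost 647
{P1}: service cost 889
Among all 3 size-1 choices, {P2} is lowest.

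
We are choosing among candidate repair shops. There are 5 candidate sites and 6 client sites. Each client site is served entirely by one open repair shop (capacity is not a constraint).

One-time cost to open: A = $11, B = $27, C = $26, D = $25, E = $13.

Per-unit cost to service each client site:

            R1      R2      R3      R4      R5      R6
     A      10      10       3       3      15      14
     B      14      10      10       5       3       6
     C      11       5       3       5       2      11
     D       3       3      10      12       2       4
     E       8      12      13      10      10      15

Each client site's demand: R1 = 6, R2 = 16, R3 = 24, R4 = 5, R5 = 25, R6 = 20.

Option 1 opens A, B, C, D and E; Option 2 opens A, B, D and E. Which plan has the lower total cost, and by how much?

Option 2 is cheaper by 26.

Option 1: {A, B, C, D, E}: R1→D 3·6=18, R2→D 3·16=48, R3→A 3·24=72, R4→A 3·5=15, R5→C 2·25=50, R6→D 4·20=80. Service 283; fixed 102; total 385.
Option 2: {A, B, D, E}: R1→D 3·6=18, R2→D 3·16=48, R3→A 3·24=72, R4→A 3·5=15, R5→D 2·25=50, R6→D 4·20=80. Service 283; fixed 76; total 359.
Difference: |385 − 359| = 26.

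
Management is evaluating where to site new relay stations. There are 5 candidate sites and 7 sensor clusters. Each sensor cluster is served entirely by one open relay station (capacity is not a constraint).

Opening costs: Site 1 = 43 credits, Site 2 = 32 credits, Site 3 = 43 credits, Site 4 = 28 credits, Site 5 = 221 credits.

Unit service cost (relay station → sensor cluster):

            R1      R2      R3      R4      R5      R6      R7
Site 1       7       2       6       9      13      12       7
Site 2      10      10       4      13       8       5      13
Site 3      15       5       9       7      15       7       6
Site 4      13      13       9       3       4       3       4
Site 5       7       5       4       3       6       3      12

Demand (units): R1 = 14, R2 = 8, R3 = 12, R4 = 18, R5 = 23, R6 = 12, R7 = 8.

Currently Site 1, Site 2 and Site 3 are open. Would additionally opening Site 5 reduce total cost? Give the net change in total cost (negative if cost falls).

Current service cost with {Site 1, Site 2, Site 3}: 580.
Adding Site 5: each sensor cluster re-picks its cheapest; new service cost 438, saving 142.
Extra fixed cost: 221. Net change = 221 − 142 = 79.
(Totals: 698 → 777.)

No — net change +79 (cost rises by 79).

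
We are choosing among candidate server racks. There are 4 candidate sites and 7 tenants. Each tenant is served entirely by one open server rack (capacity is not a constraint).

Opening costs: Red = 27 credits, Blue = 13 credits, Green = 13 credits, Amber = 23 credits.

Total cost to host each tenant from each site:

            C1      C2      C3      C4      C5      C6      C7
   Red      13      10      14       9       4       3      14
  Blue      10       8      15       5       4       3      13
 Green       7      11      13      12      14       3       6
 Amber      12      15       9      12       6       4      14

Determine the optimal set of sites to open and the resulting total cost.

For any fixed open set, each tenant goes to its cheapest open site; total = fixed + service.
{Blue}: C1→Blue 10, C2→Blue 8, C3→Blue 15, C4→Blue 5, C5→Blue 4, C6→Blue 3, C7→Blue 13. Service 58; fixed 13; total 71.
{Blue, Green}: service 46 + fixed 26 = 72
{Green}: C1→Green 7, C2→Green 11, C3→Green 13, C4→Green 12, C5→Green 14, C6→Green 3, C7→Green 6. Service 66; fixed 13; total 79.
{Red, Blue, Green, Amber}: C1→Green 7, C2→Blue 8, C3→Amber 9, C4→Blue 5, C5→Red 4, C6→Red 3, C7→Green 6. Service 42; fixed 76; total 118.
No other subset beats 71.

Open Blue only; minimum total cost 71.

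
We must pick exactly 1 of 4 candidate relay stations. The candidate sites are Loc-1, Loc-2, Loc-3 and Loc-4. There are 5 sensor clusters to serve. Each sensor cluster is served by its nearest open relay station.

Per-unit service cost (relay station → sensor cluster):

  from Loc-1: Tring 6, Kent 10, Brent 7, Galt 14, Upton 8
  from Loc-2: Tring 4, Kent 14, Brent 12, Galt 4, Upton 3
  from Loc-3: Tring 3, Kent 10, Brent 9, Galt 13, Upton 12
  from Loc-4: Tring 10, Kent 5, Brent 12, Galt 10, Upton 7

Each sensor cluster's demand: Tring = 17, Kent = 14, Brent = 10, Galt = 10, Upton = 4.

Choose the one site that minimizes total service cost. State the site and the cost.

Choose Loc-2 only; total service cost 436.

With exactly 1 open, each sensor cluster uses its cheapest among the chosen.
{Loc-2}: Tring→Loc-2 4·17=68, Kent→Loc-2 14·14=196, Brent→Loc-2 12·10=120, Galt→Loc-2 4·10=40, Upton→Loc-2 3·4=12. Service cost 436.
{Loc-3}: service cost 459
{Loc-1}: service cost 484
Among all 4 size-1 choices, {Loc-2} is lowest.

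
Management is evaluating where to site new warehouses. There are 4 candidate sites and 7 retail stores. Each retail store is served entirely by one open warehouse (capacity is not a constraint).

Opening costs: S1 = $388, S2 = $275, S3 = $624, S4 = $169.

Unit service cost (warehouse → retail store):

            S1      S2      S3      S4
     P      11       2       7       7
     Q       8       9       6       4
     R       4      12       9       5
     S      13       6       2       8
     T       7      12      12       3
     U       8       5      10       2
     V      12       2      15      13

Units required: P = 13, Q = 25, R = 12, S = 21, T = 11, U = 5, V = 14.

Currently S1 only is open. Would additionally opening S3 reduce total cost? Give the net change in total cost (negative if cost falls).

No — net change +291 (cost rises by 291).

Current service cost with {S1}: 949.
Adding S3: each retail store re-picks its cheapest; new service cost 616, saving 333.
Extra fixed cost: 624. Net change = 624 − 333 = 291.
(Totals: 1337 → 1628.)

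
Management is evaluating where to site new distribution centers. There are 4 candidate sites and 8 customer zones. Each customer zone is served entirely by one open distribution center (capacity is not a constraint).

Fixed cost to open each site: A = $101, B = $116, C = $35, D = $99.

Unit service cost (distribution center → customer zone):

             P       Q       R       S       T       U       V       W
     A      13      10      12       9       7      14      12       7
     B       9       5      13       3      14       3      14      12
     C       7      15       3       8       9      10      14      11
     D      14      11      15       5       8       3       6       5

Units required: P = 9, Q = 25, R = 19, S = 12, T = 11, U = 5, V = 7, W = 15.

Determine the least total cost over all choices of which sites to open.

Minimum total cost: 751

For any fixed open set, each customer zone goes to its cheapest open site; total = fixed + service.
{B, C, D}: P→C 7·9=63, Q→B 5·25=125, R→C 3·19=57, S→B 3·12=36, T→D 8·11=88, U→B 3·5=15, V→D 6·7=42, W→D 5·15=75. Service 501; fixed 250; total 751.
{B, C}: service 658 + fixed 151 = 809
{C, D}: service 675 + fixed 134 = 809
{A, B, C, D}: service 490 + fixed 351 = 841
No other subset beats 751.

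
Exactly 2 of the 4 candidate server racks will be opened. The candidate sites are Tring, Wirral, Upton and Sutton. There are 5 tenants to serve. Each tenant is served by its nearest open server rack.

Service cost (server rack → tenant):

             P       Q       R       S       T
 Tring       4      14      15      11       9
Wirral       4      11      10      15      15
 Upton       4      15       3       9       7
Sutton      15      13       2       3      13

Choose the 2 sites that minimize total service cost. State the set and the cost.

Choose Upton and Sutton; total service cost 29.

With exactly 2 open, each tenant uses its cheapest among the chosen.
{Upton, Sutton}: P→Upton 4, Q→Sutton 13, R→Sutton 2, S→Sutton 3, T→Upton 7. Service cost 29.
{Tring, Sutton}: service cost 31
{Wirral, Sutton}: service cost 33
Among all 6 size-2 choices, {Upton, Sutton} is lowest.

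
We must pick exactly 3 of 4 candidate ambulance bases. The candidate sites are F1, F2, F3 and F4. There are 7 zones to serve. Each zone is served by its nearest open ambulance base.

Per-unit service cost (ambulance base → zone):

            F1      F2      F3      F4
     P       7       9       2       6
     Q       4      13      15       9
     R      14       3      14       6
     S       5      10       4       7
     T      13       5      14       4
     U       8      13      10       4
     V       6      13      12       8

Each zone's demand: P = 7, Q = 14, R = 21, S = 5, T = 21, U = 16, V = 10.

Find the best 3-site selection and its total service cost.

Choose F1, F2 and F4; total service cost 394.

With exactly 3 open, each zone uses its cheapest among the chosen.
{F1, F2, F4}: P→F4 6·7=42, Q→F1 4·14=56, R→F2 3·21=63, S→F1 5·5=25, T→F4 4·21=84, U→F4 4·16=64, V→F1 6·10=60. Service cost 394.
{F1, F3, F4}: service cost 424
{F1, F2, F3}: service cost 446
Among all 4 size-3 choices, {F1, F2, F4} is lowest.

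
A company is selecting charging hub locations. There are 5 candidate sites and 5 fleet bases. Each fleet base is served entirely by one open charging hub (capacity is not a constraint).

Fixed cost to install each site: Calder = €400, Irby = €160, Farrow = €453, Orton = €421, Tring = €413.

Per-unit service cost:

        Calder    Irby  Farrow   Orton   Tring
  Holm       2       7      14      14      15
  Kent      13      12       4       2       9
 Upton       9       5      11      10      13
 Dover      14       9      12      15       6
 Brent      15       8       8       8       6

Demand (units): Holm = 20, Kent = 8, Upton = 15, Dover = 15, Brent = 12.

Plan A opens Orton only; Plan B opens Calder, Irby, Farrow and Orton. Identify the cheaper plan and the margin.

Plan A: {Orton}: Holm→Orton 14·20=280, Kent→Orton 2·8=16, Upton→Orton 10·15=150, Dover→Orton 15·15=225, Brent→Orton 8·12=96. Service 767; fixed 421; total 1188.
Plan B: {Calder, Irby, Farrow, Orton}: Holm→Calder 2·20=40, Kent→Orton 2·8=16, Upton→Irby 5·15=75, Dover→Irby 9·15=135, Brent→Irby 8·12=96. Service 362; fixed 1434; total 1796.
Difference: |1188 − 1796| = 608.

Plan A is cheaper by 608.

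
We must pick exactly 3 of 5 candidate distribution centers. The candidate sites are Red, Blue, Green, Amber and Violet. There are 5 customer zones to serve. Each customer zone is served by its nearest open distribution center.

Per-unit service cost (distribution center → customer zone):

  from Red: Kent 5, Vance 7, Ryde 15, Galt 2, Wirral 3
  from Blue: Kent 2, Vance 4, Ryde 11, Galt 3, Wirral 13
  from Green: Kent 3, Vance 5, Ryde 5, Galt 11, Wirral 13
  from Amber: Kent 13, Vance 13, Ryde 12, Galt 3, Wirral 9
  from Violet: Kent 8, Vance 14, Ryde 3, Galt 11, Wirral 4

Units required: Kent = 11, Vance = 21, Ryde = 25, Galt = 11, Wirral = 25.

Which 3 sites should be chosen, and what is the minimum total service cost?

Choose Red, Blue and Violet; total service cost 278.

With exactly 3 open, each customer zone uses its cheapest among the chosen.
{Red, Blue, Violet}: Kent→Blue 2·11=22, Vance→Blue 4·21=84, Ryde→Violet 3·25=75, Galt→Red 2·11=22, Wirral→Red 3·25=75. Service cost 278.
{Red, Green, Violet}: service cost 310
{Blue, Green, Violet}: service cost 314
Among all 10 size-3 choices, {Red, Blue, Violet} is lowest.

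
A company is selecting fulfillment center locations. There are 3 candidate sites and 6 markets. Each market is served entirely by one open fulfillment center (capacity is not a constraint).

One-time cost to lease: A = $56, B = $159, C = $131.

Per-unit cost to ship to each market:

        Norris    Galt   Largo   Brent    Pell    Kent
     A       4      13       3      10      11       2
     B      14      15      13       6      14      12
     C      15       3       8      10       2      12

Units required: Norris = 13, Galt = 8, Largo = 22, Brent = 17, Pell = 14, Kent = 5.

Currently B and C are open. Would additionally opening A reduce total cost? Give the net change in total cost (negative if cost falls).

Current service cost with {B, C}: 572.
Adding A: each market re-picks its cheapest; new service cost 282, saving 290.
Extra fixed cost: 56. Net change = 56 − 290 = -234.
(Totals: 862 → 628.)

Yes — net change −234 (cost falls by 234).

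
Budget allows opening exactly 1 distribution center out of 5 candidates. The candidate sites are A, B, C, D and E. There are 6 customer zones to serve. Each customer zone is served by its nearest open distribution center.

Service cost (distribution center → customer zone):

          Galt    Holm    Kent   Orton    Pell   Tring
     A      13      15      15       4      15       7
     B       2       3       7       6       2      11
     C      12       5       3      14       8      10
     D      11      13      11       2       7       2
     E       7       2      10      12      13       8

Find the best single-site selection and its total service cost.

With exactly 1 open, each customer zone uses its cheapest among the chosen.
{B}: Galt→B 2, Holm→B 3, Kent→B 7, Orton→B 6, Pell→B 2, Tring→B 11. Service cost 31.
{D}: service cost 46
{C}: service cost 52
Among all 5 size-1 choices, {B} is lowest.

Choose B only; total service cost 31.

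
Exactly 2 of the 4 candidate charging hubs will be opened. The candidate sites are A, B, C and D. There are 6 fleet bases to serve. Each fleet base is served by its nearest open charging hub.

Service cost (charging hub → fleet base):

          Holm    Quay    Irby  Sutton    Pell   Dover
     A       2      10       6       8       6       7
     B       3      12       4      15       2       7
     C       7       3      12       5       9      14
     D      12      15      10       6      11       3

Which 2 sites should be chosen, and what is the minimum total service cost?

Choose B and C; total service cost 24.

With exactly 2 open, each fleet base uses its cheapest among the chosen.
{B, C}: Holm→B 3, Quay→C 3, Irby→B 4, Sutton→C 5, Pell→B 2, Dover→B 7. Service cost 24.
{A, C}: service cost 29
{B, D}: service cost 30
Among all 6 size-2 choices, {B, C} is lowest.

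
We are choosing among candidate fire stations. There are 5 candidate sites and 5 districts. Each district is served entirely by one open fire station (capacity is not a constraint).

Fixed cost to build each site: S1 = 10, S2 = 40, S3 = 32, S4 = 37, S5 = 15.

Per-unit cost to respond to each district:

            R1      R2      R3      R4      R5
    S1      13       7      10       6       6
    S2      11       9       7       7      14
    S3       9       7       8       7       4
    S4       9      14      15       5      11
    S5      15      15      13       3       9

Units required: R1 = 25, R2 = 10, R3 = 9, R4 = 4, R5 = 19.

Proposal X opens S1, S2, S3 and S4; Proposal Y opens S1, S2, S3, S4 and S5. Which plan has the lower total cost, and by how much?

Proposal X is cheaper by 7.

Proposal X: {S1, S2, S3, S4}: R1→S3 9·25=225, R2→S1 7·10=70, R3→S2 7·9=63, R4→S4 5·4=20, R5→S3 4·19=76. Service 454; fixed 119; total 573.
Proposal Y: {S1, S2, S3, S4, S5}: R1→S3 9·25=225, R2→S1 7·10=70, R3→S2 7·9=63, R4→S5 3·4=12, R5→S3 4·19=76. Service 446; fixed 134; total 580.
Difference: |573 − 580| = 7.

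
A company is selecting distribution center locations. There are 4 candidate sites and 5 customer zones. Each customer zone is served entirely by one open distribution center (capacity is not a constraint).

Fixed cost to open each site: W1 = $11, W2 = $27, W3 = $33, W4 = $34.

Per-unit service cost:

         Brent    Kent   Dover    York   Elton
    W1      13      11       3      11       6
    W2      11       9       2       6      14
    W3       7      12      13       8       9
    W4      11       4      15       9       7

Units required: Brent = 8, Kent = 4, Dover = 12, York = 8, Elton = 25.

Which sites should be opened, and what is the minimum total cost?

For any fixed open set, each customer zone goes to its cheapest open site; total = fixed + service.
{W1, W2}: Brent→W2 11·8=88, Kent→W2 9·4=36, Dover→W2 2·12=24, York→W2 6·8=48, Elton→W1 6·25=150. Service 346; fixed 38; total 384.
{W1, W2, W3}: service 314 + fixed 71 = 385
{W1, W3}: service 350 + fixed 44 = 394
{W1, W2, W3, W4}: service 294 + fixed 105 = 399
No other subset beats 384.

Open W1 and W2; minimum total cost 384.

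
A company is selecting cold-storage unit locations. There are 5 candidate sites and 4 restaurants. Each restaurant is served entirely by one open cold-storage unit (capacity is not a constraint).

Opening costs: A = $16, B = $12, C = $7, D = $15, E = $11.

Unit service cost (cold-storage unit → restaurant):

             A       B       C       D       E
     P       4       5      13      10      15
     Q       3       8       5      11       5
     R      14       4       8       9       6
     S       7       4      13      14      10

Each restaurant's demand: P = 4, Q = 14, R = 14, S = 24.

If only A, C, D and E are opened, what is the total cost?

Each restaurant is assigned to its cheapest site among the open ones.
{A, C, D, E}: P→A 4·4=16, Q→A 3·14=42, R→E 6·14=84, S→A 7·24=168. Service 310; fixed 49; total 359.

Total cost: 359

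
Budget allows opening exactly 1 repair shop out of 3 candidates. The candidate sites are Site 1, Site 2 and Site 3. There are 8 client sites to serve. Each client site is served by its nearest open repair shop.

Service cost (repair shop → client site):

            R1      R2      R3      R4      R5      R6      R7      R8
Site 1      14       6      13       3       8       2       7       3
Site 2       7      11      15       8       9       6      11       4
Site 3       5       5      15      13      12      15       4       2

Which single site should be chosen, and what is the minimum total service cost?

With exactly 1 open, each client site uses its cheapest among the chosen.
{Site 1}: R1→Site 1 14, R2→Site 1 6, R3→Site 1 13, R4→Site 1 3, R5→Site 1 8, R6→Site 1 2, R7→Site 1 7, R8→Site 1 3. Service cost 56.
{Site 2}: service cost 71
{Site 3}: service cost 71
Among all 3 size-1 choices, {Site 1} is lowest.

Choose Site 1 only; total service cost 56.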